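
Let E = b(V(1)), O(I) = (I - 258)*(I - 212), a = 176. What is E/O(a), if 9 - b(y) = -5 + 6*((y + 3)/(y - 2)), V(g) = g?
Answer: 19/1476 ≈ 0.012873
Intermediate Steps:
O(I) = (-258 + I)*(-212 + I)
b(y) = 14 - 6*(3 + y)/(-2 + y) (b(y) = 9 - (-5 + 6*((y + 3)/(y - 2))) = 9 - (-5 + 6*((3 + y)/(-2 + y))) = 9 - (-5 + 6*(3 + y)/(-2 + y)) = 9 + (5 - 6*(3 + y)/(-2 + y)) = 14 - 6*(3 + y)/(-2 + y))
E = 38 (E = 2*(-23 + 4*1)/(-2 + 1) = 2*(-23 + 4)/(-1) = 2*(-1)*(-19) = 38)
E/O(a) = 38/(54696 + 176**2 - 470*176) = 38/(54696 + 30976 - 82720) = 38/2952 = 38*(1/2952) = 19/1476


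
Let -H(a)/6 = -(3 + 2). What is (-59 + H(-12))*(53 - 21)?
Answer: -928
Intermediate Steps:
H(a) = 30 (H(a) = -(-6)*(3 + 2) = -(-6)*5 = -6*(-5) = 30)
(-59 + H(-12))*(53 - 21) = (-59 + 30)*(53 - 21) = -29*32 = -928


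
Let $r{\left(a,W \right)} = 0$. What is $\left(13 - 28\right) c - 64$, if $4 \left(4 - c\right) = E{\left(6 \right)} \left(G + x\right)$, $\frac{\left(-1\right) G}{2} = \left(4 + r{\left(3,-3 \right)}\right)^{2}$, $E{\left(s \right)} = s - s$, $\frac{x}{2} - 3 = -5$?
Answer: $-124$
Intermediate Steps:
$x = -4$ ($x = 6 + 2 \left(-5\right) = 6 - 10 = -4$)
$E{\left(s \right)} = 0$
$G = -32$ ($G = - 2 \left(4 + 0\right)^{2} = - 2 \cdot 4^{2} = \left(-2\right) 16 = -32$)
$c = 4$ ($c = 4 - \frac{0 \left(-32 - 4\right)}{4} = 4 - \frac{0 \left(-36\right)}{4} = 4 - 0 = 4 + 0 = 4$)
$\left(13 - 28\right) c - 64 = \left(13 - 28\right) 4 - 64 = \left(-15\right) 4 - 64 = -60 - 64 = -124$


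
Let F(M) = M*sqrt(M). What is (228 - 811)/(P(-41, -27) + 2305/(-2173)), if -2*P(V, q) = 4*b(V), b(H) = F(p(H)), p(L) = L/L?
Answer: 1266859/6651 ≈ 190.48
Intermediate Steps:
p(L) = 1
F(M) = M**(3/2)
b(H) = 1 (b(H) = 1**(3/2) = 1)
P(V, q) = -2
(228 - 811)/(P(-41, -27) + 2305/(-2173)) = (228 - 811)/(-2 + 2305/(-2173)) = -583/(-2 + 2305*(-1/2173)) = -583/(-2 - 2305/2173) = -583/(-6651/2173) = -583*(-2173/6651) = 1266859/6651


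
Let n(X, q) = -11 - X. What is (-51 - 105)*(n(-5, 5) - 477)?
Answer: 75348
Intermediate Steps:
(-51 - 105)*(n(-5, 5) - 477) = (-51 - 105)*((-11 - 1*(-5)) - 477) = -156*((-11 + 5) - 477) = -156*(-6 - 477) = -156*(-483) = 75348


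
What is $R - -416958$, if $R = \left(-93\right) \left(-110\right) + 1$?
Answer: $427189$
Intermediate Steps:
$R = 10231$ ($R = 10230 + 1 = 10231$)
$R - -416958 = 10231 - -416958 = 10231 + 416958 = 427189$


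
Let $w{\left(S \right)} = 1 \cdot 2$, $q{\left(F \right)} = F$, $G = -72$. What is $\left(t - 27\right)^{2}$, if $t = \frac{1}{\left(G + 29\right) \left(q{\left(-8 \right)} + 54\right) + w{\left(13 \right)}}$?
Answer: $\frac{2846542609}{3904576} \approx 729.03$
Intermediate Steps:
$w{\left(S \right)} = 2$
$t = - \frac{1}{1976}$ ($t = \frac{1}{\left(-72 + 29\right) \left(-8 + 54\right) + 2} = \frac{1}{\left(-43\right) 46 + 2} = \frac{1}{-1978 + 2} = \frac{1}{-1976} = - \frac{1}{1976} \approx -0.00050607$)
$\left(t - 27\right)^{2} = \left(- \frac{1}{1976} - 27\right)^{2} = \left(- \frac{53353}{1976}\right)^{2} = \frac{2846542609}{3904576}$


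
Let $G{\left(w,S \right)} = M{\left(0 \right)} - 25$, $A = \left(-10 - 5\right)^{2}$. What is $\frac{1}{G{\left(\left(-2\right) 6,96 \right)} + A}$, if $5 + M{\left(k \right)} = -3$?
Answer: $\frac{1}{192} \approx 0.0052083$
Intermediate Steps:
$A = 225$ ($A = \left(-15\right)^{2} = 225$)
$M{\left(k \right)} = -8$ ($M{\left(k \right)} = -5 - 3 = -8$)
$G{\left(w,S \right)} = -33$ ($G{\left(w,S \right)} = -8 - 25 = -33$)
$\frac{1}{G{\left(\left(-2\right) 6,96 \right)} + A} = \frac{1}{-33 + 225} = \frac{1}{192}$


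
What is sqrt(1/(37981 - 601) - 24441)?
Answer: I*sqrt(8537634790755)/18690 ≈ 156.34*I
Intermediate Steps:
sqrt(1/(37981 - 601) - 24441) = sqrt(1/37380 - 24441) = sqrt(-913604579/37380) = I*sqrt(8537634790755)/18690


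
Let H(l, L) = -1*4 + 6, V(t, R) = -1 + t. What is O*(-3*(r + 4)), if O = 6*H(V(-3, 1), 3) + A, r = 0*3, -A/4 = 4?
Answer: 48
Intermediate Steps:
A = -16 (A = -4*4 = -16)
H(l, L) = 2 (H(l, L) = -4 + 6 = 2)
r = 0
O = -4 (O = 6*2 - 16 = 12 - 16 = -4)
O*(-3*(r + 4)) = -(-12)*(0 + 4) = -(-12)*4 = -4*(-12) = 48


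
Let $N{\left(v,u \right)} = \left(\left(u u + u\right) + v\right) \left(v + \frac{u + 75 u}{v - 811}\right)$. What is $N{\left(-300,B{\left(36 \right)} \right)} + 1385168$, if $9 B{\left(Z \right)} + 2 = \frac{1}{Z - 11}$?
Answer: $\frac{18668818135454224}{12654984375} \approx 1.4752 \cdot 10^{6}$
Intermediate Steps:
$B{\left(Z \right)} = - \frac{2}{9} + \frac{1}{9 \left(-11 + Z\right)}$ ($B{\left(Z \right)} = - \frac{2}{9} + \frac{1}{9 \left(Z - 11\right)} = - \frac{2}{9} + \frac{1}{9 \left(-11 + Z\right)}$)
$N{\left(v,u \right)} = \left(v + \frac{76 u}{-811 + v}\right) \left(u + v + u^{2}\right)$ ($N{\left(v,u \right)} = \left(\left(u^{2} + u\right) + v\right) \left(v + \frac{76 u}{-811 + v}\right) = \left(\left(u + u^{2}\right) + v\right) \left(v + \frac{76 u}{-811 + v}\right) = \left(u + v + u^{2}\right) \left(v + \frac{76 u}{-811 + v}\right) = \left(v + \frac{76 u}{-811 + v}\right) \left(u + v + u^{2}\right)$)
$N{\left(-300,B{\left(36 \right)} \right)} + 1385168 = \frac{\left(-300\right)^{3} - 811 \left(-300\right)^{2} + 76 \left(\frac{23 - 72}{9 \left(-11 + 36\right)}\right)^{2} + 76 \left(\frac{23 - 72}{9 \left(-11 + 36\right)}\right)^{3} + \frac{23 - 72}{9 \left(-11 + 36\right)} \left(-300\right)^{2} + \left(\frac{23 - 72}{9 \left(-11 + 36\right)}\right)^{2} \left(-300\right)^{2} - - 243300 \left(\frac{23 - 72}{9 \left(-11 + 36\right)}\right)^{2} - 735 \frac{23 - 72}{9 \left(-11 + 36\right)} \left(-300\right)}{-811 - 300} + 1385168 = \frac{-27000000 - 72990000 + 76 \left(\frac{23 - 72}{9 \cdot 25}\right)^{2} + 76 \left(\frac{23 - 72}{9 \cdot 25}\right)^{3} + \frac{23 - 72}{9 \cdot 25} \cdot 90000 + \left(\frac{23 - 72}{9 \cdot 25}\right)^{2} \cdot 90000 - - 243300 \left(\frac{23 - 72}{9 \cdot 25}\right)^{2} - 735 \frac{23 - 72}{9 \cdot 25} \left(-300\right)}{-1111} + 1385168 = - \frac{-27000000 - 72990000 + 76 \left(\frac{1}{9} \cdot \frac{1}{25} \left(-49\right)\right)^{2} + 76 \left(\frac{1}{9} \cdot \frac{1}{25} \left(-49\right)\right)^{3} + \frac{1}{9} \cdot \frac{1}{25} \left(-49\right) 90000 + \left(\frac{1}{9} \cdot \frac{1}{25} \left(-49\right)\right)^{2} \cdot 90000 - - 243300 \left(\frac{1}{9} \cdot \frac{1}{25} \left(-49\right)\right)^{2} - 735 \cdot \frac{1}{9} \cdot \frac{1}{25} \left(-49\right) \left(-300\right)}{1111} + 1385168 = - \frac{-27000000 - 72990000 + 76 \left(- \frac{49}{225}\right)^{2} + 76 \left(- \frac{49}{225}\right)^{3} - 19600 + \left(- \frac{49}{225}\right)^{2} \cdot 90000 - - 243300 \left(- \frac{49}{225}\right)^{2} - \left(- \frac{2401}{15}\right) \left(-300\right)}{1111} + 1385168 = - \frac{-27000000 - 72990000 + 76 \cdot \frac{2401}{50625} + 76 \left(- \frac{117649}{11390625}\right) - 19600 + \frac{2401}{50625} \cdot 90000 - \left(-243300\right) \frac{2401}{50625} - 48020}{1111} + 1385168 = - \frac{-27000000 - 72990000 + \frac{182476}{50625} - \frac{8941324}{11390625} - 19600 + \frac{38416}{9} + \frac{7788844}{675} - 48020}{1111} + 1385168 = \left(- \frac{1}{1111}\right) \left(- \frac{1139538738704224}{11390625}\right) + 1385168 = \frac{1139538738704224}{12654984375} + 1385168 = \frac{18668818135454224}{12654984375}$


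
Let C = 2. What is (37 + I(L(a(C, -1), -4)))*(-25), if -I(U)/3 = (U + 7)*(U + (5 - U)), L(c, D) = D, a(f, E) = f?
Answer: 200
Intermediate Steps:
I(U) = -105 - 15*U (I(U) = -3*(U + 7)*(U + (5 - U)) = -3*(7 + U)*5 = -3*(35 + 5*U) = -105 - 15*U)
(37 + I(L(a(C, -1), -4)))*(-25) = (37 + (-105 - 15*(-4)))*(-25) = (37 + (-105 + 60))*(-25) = (37 - 45)*(-25) = -8*(-25) = 200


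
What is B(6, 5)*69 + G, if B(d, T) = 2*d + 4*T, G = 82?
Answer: 2290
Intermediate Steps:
B(6, 5)*69 + G = (2*6 + 4*5)*69 + 82 = (12 + 20)*69 + 82 = 32*69 + 82 = 2208 + 82 = 2290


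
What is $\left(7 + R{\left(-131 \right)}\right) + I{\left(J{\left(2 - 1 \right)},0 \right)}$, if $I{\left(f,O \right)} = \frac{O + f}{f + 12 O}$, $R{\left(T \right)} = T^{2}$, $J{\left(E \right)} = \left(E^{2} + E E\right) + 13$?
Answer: $17169$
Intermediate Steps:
$J{\left(E \right)} = 13 + 2 E^{2}$ ($J{\left(E \right)} = \left(E^{2} + E^{2}\right) + 13 = 2 E^{2} + 13 = 13 + 2 E^{2}$)
$I{\left(f,O \right)} = \frac{O + f}{f + 12 O}$
$\left(7 + R{\left(-131 \right)}\right) + I{\left(J{\left(2 - 1 \right)},0 \right)} = \left(7 + \left(-131\right)^{2}\right) + \frac{0 + \left(13 + 2 \left(2 - 1\right)^{2}\right)}{\left(13 + 2 \left(2 - 1\right)^{2}\right) + 12 \cdot 0} = \left(7 + 17161\right) + \frac{0 + \left(13 + 2 \left(2 - 1\right)^{2}\right)}{\left(13 + 2 \left(2 - 1\right)^{2}\right) + 0} = 17168 + \frac{0 + \left(13 + 2 \cdot 1^{2}\right)}{\left(13 + 2 \cdot 1^{2}\right) + 0} = 17168 + \frac{0 + \left(13 + 2 \cdot 1\right)}{\left(13 + 2 \cdot 1\right) + 0} = 17168 + \frac{0 + \left(13 + 2\right)}{\left(13 + 2\right) + 0} = 17168 + \frac{0 + 15}{15 + 0} = 17168 + \frac{1}{15} \cdot 15 = 17168 + 1 = 17169$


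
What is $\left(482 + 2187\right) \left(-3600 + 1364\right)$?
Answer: $-5967884$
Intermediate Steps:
$\left(482 + 2187\right) \left(-3600 + 1364\right) = 2669 \left(-2236\right) = -5967884$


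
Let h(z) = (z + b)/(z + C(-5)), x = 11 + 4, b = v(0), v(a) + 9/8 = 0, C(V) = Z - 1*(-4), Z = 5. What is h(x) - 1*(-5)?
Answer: 357/64 ≈ 5.5781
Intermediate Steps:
C(V) = 9 (C(V) = 5 - 1*(-4) = 5 + 4 = 9)
v(a) = -9/8 (v(a) = -9/8 + 0 = -9/8)
b = -9/8 ≈ -1.1250
x = 15
h(z) = (-9/8 + z)/(9 + z) (h(z) = (z - 9/8)/(z + 9) = (-9/8 + z)/(9 + z))
h(x) - 1*(-5) = (-9/8 + 15)/(9 + 15) - 1*(-5) = (111/8)/24 + 5 = (1/24)*(111/8) + 5 = 37/64 + 5 = 357/64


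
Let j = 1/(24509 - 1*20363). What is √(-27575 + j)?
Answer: I*√473995384554/4146 ≈ 166.06*I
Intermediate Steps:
j = 1/4146 (j = 1/(24509 - 20363) = 1/4146 ≈ 0.00024120)
√(-27575 + j) = √(-27575 + 1/4146) = √(-114325949/4146) = I*√473995384554/4146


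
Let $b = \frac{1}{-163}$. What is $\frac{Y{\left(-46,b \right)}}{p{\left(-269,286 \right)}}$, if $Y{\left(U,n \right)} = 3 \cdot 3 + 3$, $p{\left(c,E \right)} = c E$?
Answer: $- \frac{6}{38467} \approx -0.00015598$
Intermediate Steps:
$p{\left(c,E \right)} = E c$
$b = - \frac{1}{163} \approx -0.006135$
$Y{\left(U,n \right)} = 12$ ($Y{\left(U,n \right)} = 9 + 3 = 12$)
$\frac{Y{\left(-46,b \right)}}{p{\left(-269,286 \right)}} = \frac{12}{286 \left(-269\right)} = \frac{12}{-76934} = 12 \left(- \frac{1}{76934}\right) = - \frac{6}{38467}$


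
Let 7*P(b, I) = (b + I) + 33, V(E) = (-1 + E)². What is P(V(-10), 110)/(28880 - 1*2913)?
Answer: 264/181769 ≈ 0.0014524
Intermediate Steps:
P(b, I) = 33/7 + I/7 + b/7 (P(b, I) = ((b + I) + 33)/7 = ((I + b) + 33)/7 = (33 + I + b)/7 = 33/7 + I/7 + b/7)
P(V(-10), 110)/(28880 - 1*2913) = (33/7 + (⅐)*110 + (-1 - 10)²/7)/(28880 - 1*2913) = (33/7 + 110/7 + (⅐)*(-11)²)/(28880 - 2913) = (33/7 + 110/7 + (⅐)*121)/25967 = (33/7 + 110/7 + 121/7)*(1/25967) = (264/7)*(1/25967) = 264/181769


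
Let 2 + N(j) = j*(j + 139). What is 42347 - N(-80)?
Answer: 47069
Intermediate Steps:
N(j) = -2 + j*(139 + j) (N(j) = -2 + j*(j + 139) = -2 + j*(139 + j))
42347 - N(-80) = 42347 - (-2 + (-80)² + 139*(-80)) = 42347 - (-2 + 6400 - 11120) = 42347 - 1*(-4722) = 42347 + 4722 = 47069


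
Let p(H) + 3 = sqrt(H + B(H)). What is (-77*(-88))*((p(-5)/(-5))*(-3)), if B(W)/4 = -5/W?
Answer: -60984/5 + 20328*I/5 ≈ -12197.0 + 4065.6*I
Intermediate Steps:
B(W) = -20/W (B(W) = 4*(-5/W) = -20/W)
p(H) = -3 + sqrt(H - 20/H)
(-77*(-88))*((p(-5)/(-5))*(-3)) = (-77*(-88))*(((-3 + sqrt(-5 - 20/(-5)))/(-5))*(-3)) = 6776*(-(-3 + sqrt(-5 - 20*(-1/5)))/5*(-3)) = 6776*(-(-3 + sqrt(-5 + 4))/5*(-3)) = 6776*(-(-3 + sqrt(-1))/5*(-3)) = 6776*(-(-3 + I)/5*(-3)) = 6776*((3/5 - I/5)*(-3)) = 6776*(-9/5 + 3*I/5) = -60984/5 + 20328*I/5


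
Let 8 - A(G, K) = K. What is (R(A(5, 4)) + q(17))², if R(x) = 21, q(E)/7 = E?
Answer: 19600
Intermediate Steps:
A(G, K) = 8 - K
q(E) = 7*E
(R(A(5, 4)) + q(17))² = (21 + 7*17)² = (21 + 119)² = 140² = 19600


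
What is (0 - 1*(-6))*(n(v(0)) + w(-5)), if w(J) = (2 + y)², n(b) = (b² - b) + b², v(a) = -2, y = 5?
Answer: 354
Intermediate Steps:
n(b) = -b + 2*b²
w(J) = 49 (w(J) = (2 + 5)² = 7² = 49)
(0 - 1*(-6))*(n(v(0)) + w(-5)) = (0 - 1*(-6))*(-2*(-1 + 2*(-2)) + 49) = (0 + 6)*(-2*(-1 - 4) + 49) = 6*(-2*(-5) + 49) = 6*(10 + 49) = 6*59 = 354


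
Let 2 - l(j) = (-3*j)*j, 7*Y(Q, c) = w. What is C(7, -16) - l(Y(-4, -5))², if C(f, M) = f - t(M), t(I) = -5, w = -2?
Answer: 16712/2401 ≈ 6.9604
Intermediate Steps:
Y(Q, c) = -2/7 (Y(Q, c) = (⅐)*(-2) = -2/7)
C(f, M) = 5 + f (C(f, M) = f - 1*(-5) = f + 5 = 5 + f)
l(j) = 2 + 3*j² (l(j) = 2 - (-3*j)*j = 2 - (-3)*j² = 2 + 3*j²)
C(7, -16) - l(Y(-4, -5))² = (5 + 7) - (2 + 3*(-2/7)²)² = 12 - (2 + 3*(4/49))² = 12 - (2 + 12/49)² = 12 - (110/49)² = 12 - 1*12100/2401 = 12 - 12100/2401 = 16712/2401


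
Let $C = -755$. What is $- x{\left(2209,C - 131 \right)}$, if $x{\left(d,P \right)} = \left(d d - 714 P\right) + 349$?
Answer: $-5512634$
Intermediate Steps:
$x{\left(d,P \right)} = 349 + d^{2} - 714 P$ ($x{\left(d,P \right)} = \left(d^{2} - 714 P\right) + 349 = 349 + d^{2} - 714 P$)
$- x{\left(2209,C - 131 \right)} = - (349 + 2209^{2} - 714 \left(-755 - 131\right)) = - (349 + 4879681 - 714 \left(-755 - 131\right)) = - (349 + 4879681 - -632604) = - (349 + 4879681 + 632604) = \left(-1\right) 5512634 = -5512634$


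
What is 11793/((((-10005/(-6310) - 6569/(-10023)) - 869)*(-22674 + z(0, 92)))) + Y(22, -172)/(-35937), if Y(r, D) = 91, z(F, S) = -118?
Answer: -789940638240065/408184993861674876 ≈ -0.0019353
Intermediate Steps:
11793/((((-10005/(-6310) - 6569/(-10023)) - 869)*(-22674 + z(0, 92)))) + Y(22, -172)/(-35937) = 11793/((((-10005/(-6310) - 6569/(-10023)) - 869)*(-22674 - 118))) + 91/(-35937) = 11793/((((-10005*(-1/6310) - 6569*(-1/10023)) - 869)*(-22792))) + 91*(-1/35937) = 11793/((((2001/1262 + 6569/10023) - 869)*(-22792))) - 91/35937 = 11793/(((28346101/12649026 - 869)*(-22792))) - 91/35937 = 11793/((-10963657493/12649026*(-22792))) - 91/35937 = 11793/(124941840790228/6324513) - 91/35937 = 11793*(6324513/124941840790228) - 91/35937 = 74584981809/124941840790228 - 91/35937 = -789940638240065/408184993861674876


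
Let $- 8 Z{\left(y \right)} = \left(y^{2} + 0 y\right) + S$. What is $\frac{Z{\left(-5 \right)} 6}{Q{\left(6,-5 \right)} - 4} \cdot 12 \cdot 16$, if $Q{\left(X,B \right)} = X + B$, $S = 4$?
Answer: $1392$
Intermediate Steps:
$Z{\left(y \right)} = - \frac{1}{2} - \frac{y^{2}}{8}$ ($Z{\left(y \right)} = - \frac{\left(y^{2} + 0 y\right) + 4}{8} = - \frac{\left(y^{2} + 0\right) + 4}{8} = - \frac{y^{2} + 4}{8} = - \frac{4 + y^{2}}{8} = - \frac{1}{2} - \frac{y^{2}}{8}$)
$Q{\left(X,B \right)} = B + X$
$\frac{Z{\left(-5 \right)} 6}{Q{\left(6,-5 \right)} - 4} \cdot 12 \cdot 16 = \frac{\left(- \frac{1}{2} - \frac{\left(-5\right)^{2}}{8}\right) 6}{\left(-5 + 6\right) - 4} \cdot 12 \cdot 16 = \frac{\left(- \frac{1}{2} - \frac{25}{8}\right) 6}{1 - 4} \cdot 192 = \frac{\left(- \frac{1}{2} - \frac{25}{8}\right) 6}{-3} \cdot 192 = \left(- \frac{29}{8}\right) 6 \left(- \frac{1}{3}\right) 192 = \left(- \frac{87}{4}\right) \left(- \frac{1}{3}\right) 192 = \frac{29}{4} \cdot 192 = 1392$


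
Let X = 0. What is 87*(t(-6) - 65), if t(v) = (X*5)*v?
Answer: -5655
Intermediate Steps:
t(v) = 0 (t(v) = (0*5)*v = 0*v = 0)
87*(t(-6) - 65) = 87*(0 - 65) = 87*(-65) = -5655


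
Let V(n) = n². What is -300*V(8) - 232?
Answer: -19432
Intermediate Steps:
-300*V(8) - 232 = -300*8² - 232 = -300*64 - 232 = -19200 - 232 = -19432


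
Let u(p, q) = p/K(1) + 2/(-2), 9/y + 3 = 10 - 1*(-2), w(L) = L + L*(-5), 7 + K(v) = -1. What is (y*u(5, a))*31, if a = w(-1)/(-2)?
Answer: -403/8 ≈ -50.375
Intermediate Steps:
K(v) = -8 (K(v) = -7 - 1 = -8)
w(L) = -4*L (w(L) = L - 5*L = -4*L)
y = 1 (y = 9/(-3 + (10 - 1*(-2))) = 9/(-3 + (10 + 2)) = 9/(-3 + 12) = 9/9 = 9*(1/9) = 1)
a = -2 (a = -4*(-1)/(-2) = 4*(-1/2) = -2)
u(p, q) = -1 - p/8 (u(p, q) = p/(-8) + 2/(-2) = p*(-1/8) + 2*(-1/2) = -p/8 - 1 = -1 - p/8)
(y*u(5, a))*31 = (1*(-1 - 1/8*5))*31 = (1*(-1 - 5/8))*31 = (1*(-13/8))*31 = -13/8*31 = -403/8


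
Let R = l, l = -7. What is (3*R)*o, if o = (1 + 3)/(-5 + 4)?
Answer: 84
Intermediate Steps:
o = -4 (o = 4/(-1) = 4*(-1) = -4)
R = -7
(3*R)*o = (3*(-7))*(-4) = -21*(-4) = 84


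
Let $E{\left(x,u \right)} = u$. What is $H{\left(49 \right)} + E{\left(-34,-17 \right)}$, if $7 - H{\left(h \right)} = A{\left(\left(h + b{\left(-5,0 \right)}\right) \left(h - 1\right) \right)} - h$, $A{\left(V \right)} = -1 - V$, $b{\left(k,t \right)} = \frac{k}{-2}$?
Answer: $2512$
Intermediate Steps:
$b{\left(k,t \right)} = - \frac{k}{2}$ ($b{\left(k,t \right)} = k \left(- \frac{1}{2}\right) = - \frac{k}{2}$)
$H{\left(h \right)} = 8 + h + \left(-1 + h\right) \left(\frac{5}{2} + h\right)$ ($H{\left(h \right)} = 7 - \left(\left(-1 - \left(h - - \frac{5}{2}\right) \left(h - 1\right)\right) - h\right) = 7 - \left(\left(-1 - \left(h + \frac{5}{2}\right) \left(-1 + h\right)\right) - h\right) = 7 - \left(\left(-1 - \left(\frac{5}{2} + h\right) \left(-1 + h\right)\right) - h\right) = 7 - \left(\left(-1 - \left(-1 + h\right) \left(\frac{5}{2} + h\right)\right) - h\right) = 7 - \left(-1 - h - \left(-1 + h\right) \left(\frac{5}{2} + h\right)\right) = 7 + \left(1 + h + \left(-1 + h\right) \left(\frac{5}{2} + h\right)\right) = 8 + h + \left(-1 + h\right) \left(\frac{5}{2} + h\right)$)
$H{\left(49 \right)} + E{\left(-34,-17 \right)} = \left(\frac{11}{2} + 49^{2} + \frac{5}{2} \cdot 49\right) - 17 = \left(\frac{11}{2} + 2401 + \frac{245}{2}\right) - 17 = 2529 - 17 = 2512$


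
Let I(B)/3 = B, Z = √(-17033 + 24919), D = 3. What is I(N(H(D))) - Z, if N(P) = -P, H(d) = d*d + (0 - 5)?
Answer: -12 - √7886 ≈ -100.80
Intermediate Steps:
H(d) = -5 + d² (H(d) = d² - 5 = -5 + d²)
Z = √7886 ≈ 88.803
I(B) = 3*B
I(N(H(D))) - Z = 3*(-(-5 + 3²)) - √7886 = 3*(-(-5 + 9)) - √7886 = 3*(-1*4) - √7886 = 3*(-4) - √7886 = -12 - √7886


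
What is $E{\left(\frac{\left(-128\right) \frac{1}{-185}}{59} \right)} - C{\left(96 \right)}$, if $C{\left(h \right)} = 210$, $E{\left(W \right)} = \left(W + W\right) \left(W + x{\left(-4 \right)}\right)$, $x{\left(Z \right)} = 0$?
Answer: $- \frac{25018784482}{119137225} \approx -210.0$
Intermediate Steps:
$E{\left(W \right)} = 2 W^{2}$ ($E{\left(W \right)} = \left(W + W\right) \left(W + 0\right) = 2 W W = 2 W^{2}$)
$E{\left(\frac{\left(-128\right) \frac{1}{-185}}{59} \right)} - C{\left(96 \right)} = 2 \left(\frac{\left(-128\right) \frac{1}{-185}}{59}\right)^{2} - 210 = 2 \left(\left(-128\right) \left(- \frac{1}{185}\right) \frac{1}{59}\right)^{2} - 210 = 2 \left(\frac{128}{185} \cdot \frac{1}{59}\right)^{2} - 210 = 2 \left(\frac{128}{10915}\right)^{2} - 210 = 2 \cdot \frac{16384}{119137225} - 210 = \frac{32768}{119137225} - 210 = - \frac{25018784482}{119137225}$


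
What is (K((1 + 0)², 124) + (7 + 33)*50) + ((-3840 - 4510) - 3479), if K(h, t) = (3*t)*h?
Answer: -9457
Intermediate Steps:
K(h, t) = 3*h*t
(K((1 + 0)², 124) + (7 + 33)*50) + ((-3840 - 4510) - 3479) = (3*(1 + 0)²*124 + (7 + 33)*50) + ((-3840 - 4510) - 3479) = (3*1²*124 + 40*50) + (-8350 - 3479) = (3*1*124 + 2000) - 11829 = (372 + 2000) - 11829 = 2372 - 11829 = -9457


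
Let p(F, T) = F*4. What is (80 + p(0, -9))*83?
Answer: 6640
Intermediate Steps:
p(F, T) = 4*F
(80 + p(0, -9))*83 = (80 + 4*0)*83 = (80 + 0)*83 = 80*83 = 6640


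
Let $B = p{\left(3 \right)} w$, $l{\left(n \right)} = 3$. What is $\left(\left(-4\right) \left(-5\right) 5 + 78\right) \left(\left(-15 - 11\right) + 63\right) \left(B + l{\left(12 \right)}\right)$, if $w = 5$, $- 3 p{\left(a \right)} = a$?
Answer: $-13172$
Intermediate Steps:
$p{\left(a \right)} = - \frac{a}{3}$
$B = -5$ ($B = \left(- \frac{1}{3}\right) 3 \cdot 5 = \left(-1\right) 5 = -5$)
$\left(\left(-4\right) \left(-5\right) 5 + 78\right) \left(\left(-15 - 11\right) + 63\right) \left(B + l{\left(12 \right)}\right) = \left(\left(-4\right) \left(-5\right) 5 + 78\right) \left(\left(-15 - 11\right) + 63\right) \left(-5 + 3\right) = \left(20 \cdot 5 + 78\right) \left(-26 + 63\right) \left(-2\right) = \left(100 + 78\right) 37 \left(-2\right) = 178 \cdot 37 \left(-2\right) = 6586 \left(-2\right) = -13172$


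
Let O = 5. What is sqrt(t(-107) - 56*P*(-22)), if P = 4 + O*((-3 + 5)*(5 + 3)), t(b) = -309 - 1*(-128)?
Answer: sqrt(103307) ≈ 321.41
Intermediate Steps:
t(b) = -181 (t(b) = -309 + 128 = -181)
P = 84 (P = 4 + 5*((-3 + 5)*(5 + 3)) = 4 + 5*(2*8) = 4 + 5*16 = 4 + 80 = 84)
sqrt(t(-107) - 56*P*(-22)) = sqrt(-181 - 56*84*(-22)) = sqrt(-181 - 4704*(-22)) = sqrt(-181 + 103488) = sqrt(103307)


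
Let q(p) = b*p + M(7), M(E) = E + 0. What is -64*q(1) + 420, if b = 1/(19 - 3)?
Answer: -32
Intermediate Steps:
M(E) = E
b = 1/16 ≈ 0.062500
q(p) = 7 + p/16 (q(p) = p/16 + 7 = 7 + p/16)
-64*q(1) + 420 = -64*(7 + (1/16)*1) + 420 = -64*(7 + 1/16) + 420 = -64*113/16 + 420 = -452 + 420 = -32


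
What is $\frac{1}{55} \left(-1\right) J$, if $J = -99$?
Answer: $\frac{9}{5} \approx 1.8$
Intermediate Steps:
$\frac{1}{55} \left(-1\right) J = \frac{1}{55} \left(-1\right) \left(-99\right) = \left(- \frac{1}{55}\right) \left(-99\right) = \frac{9}{5}$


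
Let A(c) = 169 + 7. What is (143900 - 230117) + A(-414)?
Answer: -86041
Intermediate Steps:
A(c) = 176
(143900 - 230117) + A(-414) = (143900 - 230117) + 176 = -86217 + 176 = -86041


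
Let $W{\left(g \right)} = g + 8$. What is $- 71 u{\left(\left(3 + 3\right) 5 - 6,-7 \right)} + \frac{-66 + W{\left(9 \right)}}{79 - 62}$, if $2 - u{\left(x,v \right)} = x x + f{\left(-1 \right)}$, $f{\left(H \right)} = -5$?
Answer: $\frac{686734}{17} \approx 40396.0$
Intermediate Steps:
$W{\left(g \right)} = 8 + g$
$u{\left(x,v \right)} = 7 - x^{2}$ ($u{\left(x,v \right)} = 2 - \left(x x - 5\right) = 2 - \left(x^{2} - 5\right) = 2 - \left(-5 + x^{2}\right) = 7 - x^{2}$)
$- 71 u{\left(\left(3 + 3\right) 5 - 6,-7 \right)} + \frac{-66 + W{\left(9 \right)}}{79 - 62} = - 71 \left(7 - \left(\left(3 + 3\right) 5 - 6\right)^{2}\right) + \frac{-66 + \left(8 + 9\right)}{79 - 62} = - 71 \left(7 - \left(6 \cdot 5 - 6\right)^{2}\right) + \frac{-66 + 17}{17} = - 71 \left(7 - \left(30 - 6\right)^{2}\right) - \frac{49}{17} = - 71 \left(7 - 24^{2}\right) - \frac{49}{17} = - 71 \left(7 - 576\right) - \frac{49}{17} = \left(-71\right) \left(-569\right) - \frac{49}{17} = 40399 - \frac{49}{17} = \frac{686734}{17}$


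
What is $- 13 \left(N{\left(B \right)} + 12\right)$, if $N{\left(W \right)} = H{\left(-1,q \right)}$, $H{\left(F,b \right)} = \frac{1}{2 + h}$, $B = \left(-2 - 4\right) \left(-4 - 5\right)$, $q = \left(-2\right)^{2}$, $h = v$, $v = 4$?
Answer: $- \frac{949}{6} \approx -158.17$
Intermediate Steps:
$h = 4$
$q = 4$
$B = 54$ ($B = \left(-6\right) \left(-9\right) = 54$)
$H{\left(F,b \right)} = \frac{1}{6}$ ($H{\left(F,b \right)} = \frac{1}{2 + 4} = \frac{1}{6}$)
$N{\left(W \right)} = \frac{1}{6}$
$- 13 \left(N{\left(B \right)} + 12\right) = - 13 \left(\frac{1}{6} + 12\right) = \left(-13\right) \frac{73}{6} = - \frac{949}{6}$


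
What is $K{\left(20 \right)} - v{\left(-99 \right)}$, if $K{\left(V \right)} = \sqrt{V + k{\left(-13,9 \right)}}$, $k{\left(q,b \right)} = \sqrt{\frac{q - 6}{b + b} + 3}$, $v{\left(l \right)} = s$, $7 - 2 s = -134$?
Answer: $- \frac{141}{2} + \frac{\sqrt{720 + 6 \sqrt{70}}}{6} \approx -65.875$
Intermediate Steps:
$s = \frac{141}{2}$ ($s = \frac{7}{2} - -67 = \frac{7}{2} + 67 = \frac{141}{2} \approx 70.5$)
$v{\left(l \right)} = \frac{141}{2}$
$k{\left(q,b \right)} = \sqrt{3 + \frac{-6 + q}{2 b}}$ ($k{\left(q,b \right)} = \sqrt{\frac{-6 + q}{2 b} + 3} = \sqrt{3 + \frac{-6 + q}{2 b}}$)
$K{\left(V \right)} = \sqrt{V + \frac{\sqrt{70}}{6}}$ ($K{\left(V \right)} = \sqrt{V + \frac{\sqrt{2} \sqrt{\frac{-6 - 13 + 6 \cdot 9}{9}}}{2}} = \sqrt{V + \frac{\sqrt{2} \sqrt{\frac{-6 - 13 + 54}{9}}}{2}} = \sqrt{V + \frac{\sqrt{2} \sqrt{\frac{1}{9} \cdot 35}}{2}} = \sqrt{V + \frac{\sqrt{2} \sqrt{\frac{35}{9}}}{2}} = \sqrt{V + \frac{\sqrt{2} \frac{\sqrt{35}}{3}}{2}} = \sqrt{V + \frac{\sqrt{70}}{6}}$)
$K{\left(20 \right)} - v{\left(-99 \right)} = \frac{\sqrt{6 \sqrt{70} + 36 \cdot 20}}{6} - \frac{141}{2} = \frac{\sqrt{6 \sqrt{70} + 720}}{6} - \frac{141}{2} = \frac{\sqrt{720 + 6 \sqrt{70}}}{6} - \frac{141}{2} = - \frac{141}{2} + \frac{\sqrt{720 + 6 \sqrt{70}}}{6}$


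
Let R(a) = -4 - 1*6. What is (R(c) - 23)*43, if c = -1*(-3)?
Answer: -1419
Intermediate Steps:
c = 3
R(a) = -10 (R(a) = -4 - 6 = -10)
(R(c) - 23)*43 = (-10 - 23)*43 = -33*43 = -1419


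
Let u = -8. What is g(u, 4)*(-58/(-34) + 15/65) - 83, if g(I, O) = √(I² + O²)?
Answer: -83 + 1712*√5/221 ≈ -65.678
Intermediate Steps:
g(u, 4)*(-58/(-34) + 15/65) - 83 = √((-8)² + 4²)*(-58/(-34) + 15/65) - 83 = √(64 + 16)*(-58*(-1/34) + 15*(1/65)) - 83 = √80*(29/17 + 3/13) - 83 = (4*√5)*(428/221) - 83 = 1712*√5/221 - 83 = -83 + 1712*√5/221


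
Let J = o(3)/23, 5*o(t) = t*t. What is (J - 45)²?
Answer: 26687556/13225 ≈ 2018.0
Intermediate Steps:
o(t) = t²/5 (o(t) = (t*t)/5 = t²/5)
J = 9/115 (J = ((⅕)*3²)/23 = ((⅕)*9)*(1/23) = (9/5)*(1/23) = 9/115 ≈ 0.078261)
(J - 45)² = (9/115 - 45)² = (-5166/115)² = 26687556/13225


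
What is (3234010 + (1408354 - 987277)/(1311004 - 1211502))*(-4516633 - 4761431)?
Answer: -1492798208634274104/49751 ≈ -3.0005e+13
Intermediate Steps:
(3234010 + (1408354 - 987277)/(1311004 - 1211502))*(-4516633 - 4761431) = (3234010 + 421077/99502)*(-9278064) = (321790884097/99502)*(-9278064) = -1492798208634274104/49751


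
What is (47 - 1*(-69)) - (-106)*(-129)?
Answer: -13558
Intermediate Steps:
(47 - 1*(-69)) - (-106)*(-129) = (47 + 69) - 106*129 = 116 - 13674 = -13558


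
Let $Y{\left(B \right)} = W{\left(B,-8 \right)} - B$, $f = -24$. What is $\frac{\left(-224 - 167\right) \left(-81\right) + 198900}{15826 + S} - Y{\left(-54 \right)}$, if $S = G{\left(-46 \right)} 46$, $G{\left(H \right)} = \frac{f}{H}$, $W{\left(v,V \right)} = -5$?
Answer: $- \frac{546079}{15850} \approx -34.453$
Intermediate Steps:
$G{\left(H \right)} = - \frac{24}{H}$
$S = 24$ ($S = - \frac{24}{-46} \cdot 46 = \left(-24\right) \left(- \frac{1}{46}\right) 46 = \frac{12}{23} \cdot 46 = 24$)
$Y{\left(B \right)} = -5 - B$
$\frac{\left(-224 - 167\right) \left(-81\right) + 198900}{15826 + S} - Y{\left(-54 \right)} = \frac{\left(-224 - 167\right) \left(-81\right) + 198900}{15826 + 24} - \left(-5 - -54\right) = \frac{\left(-391\right) \left(-81\right) + 198900}{15850} - \left(-5 + 54\right) = \left(31671 + 198900\right) \frac{1}{15850} - 49 = 230571 \cdot \frac{1}{15850} - 49 = \frac{230571}{15850} - 49 = - \frac{546079}{15850}$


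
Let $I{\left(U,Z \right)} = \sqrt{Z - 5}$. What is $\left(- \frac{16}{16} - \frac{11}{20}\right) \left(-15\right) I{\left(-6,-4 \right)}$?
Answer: $\frac{279 i}{4} \approx 69.75 i$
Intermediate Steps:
$I{\left(U,Z \right)} = \sqrt{-5 + Z}$
$\left(- \frac{16}{16} - \frac{11}{20}\right) \left(-15\right) I{\left(-6,-4 \right)} = \left(- \frac{16}{16} - \frac{11}{20}\right) \left(-15\right) \sqrt{-5 - 4} = \left(\left(-16\right) \frac{1}{16} - \frac{11}{20}\right) \left(-15\right) \sqrt{-9} = \left(-1 - \frac{11}{20}\right) \left(-15\right) 3 i = \left(- \frac{31}{20}\right) \left(-15\right) 3 i = \frac{93 \cdot 3 i}{4} = \frac{279 i}{4}$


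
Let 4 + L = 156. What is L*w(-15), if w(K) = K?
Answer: -2280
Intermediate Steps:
L = 152 (L = -4 + 156 = 152)
L*w(-15) = 152*(-15) = -2280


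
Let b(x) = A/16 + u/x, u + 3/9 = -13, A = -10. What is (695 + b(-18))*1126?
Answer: 84531635/108 ≈ 7.8270e+5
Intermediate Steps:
u = -40/3 (u = -⅓ - 13 = -40/3 ≈ -13.333)
b(x) = -5/8 - 40/(3*x) (b(x) = -10/16 - 40/(3*x) = -10*1/16 - 40/(3*x) = -5/8 - 40/(3*x))
(695 + b(-18))*1126 = (695 + (5/24)*(-64 - 3*(-18))/(-18))*1126 = (695 + (5/24)*(-1/18)*(-64 + 54))*1126 = (695 + (5/24)*(-1/18)*(-10))*1126 = (695 + 25/216)*1126 = (150145/216)*1126 = 84531635/108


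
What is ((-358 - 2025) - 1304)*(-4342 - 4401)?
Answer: 32235441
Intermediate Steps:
((-358 - 2025) - 1304)*(-4342 - 4401) = (-2383 - 1304)*(-8743) = -3687*(-8743) = 32235441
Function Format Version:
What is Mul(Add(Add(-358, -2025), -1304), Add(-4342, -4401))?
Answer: 32235441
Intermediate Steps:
Mul(Add(Add(-358, -2025), -1304), Add(-4342, -4401)) = Mul(Add(-2383, -1304), -8743) = Mul(-3687, -8743) = 32235441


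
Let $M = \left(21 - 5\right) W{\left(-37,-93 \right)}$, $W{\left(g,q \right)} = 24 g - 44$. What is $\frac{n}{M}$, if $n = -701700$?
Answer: $\frac{175425}{3728} \approx 47.056$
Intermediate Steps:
$W{\left(g,q \right)} = -44 + 24 g$
$M = -14912$ ($M = \left(21 - 5\right) \left(-44 + 24 \left(-37\right)\right) = \left(21 - 5\right) \left(-44 - 888\right) = 16 \left(-932\right) = -14912$)
$\frac{n}{M} = - \frac{701700}{-14912} = \left(-701700\right) \left(- \frac{1}{14912}\right) = \frac{175425}{3728}$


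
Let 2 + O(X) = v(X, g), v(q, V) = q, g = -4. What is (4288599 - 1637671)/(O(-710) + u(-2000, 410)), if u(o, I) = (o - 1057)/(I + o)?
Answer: -200713120/53763 ≈ -3733.3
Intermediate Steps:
O(X) = -2 + X
u(o, I) = (-1057 + o)/(I + o)
(4288599 - 1637671)/(O(-710) + u(-2000, 410)) = (4288599 - 1637671)/((-2 - 710) + (-1057 - 2000)/(410 - 2000)) = 2650928/(-712 - 3057/(-1590)) = 2650928/(-712 - 1/1590*(-3057)) = 2650928/(-712 + 1019/530) = 2650928/(-376341/530) = 2650928*(-530/376341) = -200713120/53763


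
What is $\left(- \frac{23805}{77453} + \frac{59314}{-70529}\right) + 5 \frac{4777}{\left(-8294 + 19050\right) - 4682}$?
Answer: $\frac{92374032996307}{33180334337138} \approx 2.784$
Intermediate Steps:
$\left(- \frac{23805}{77453} + \frac{59314}{-70529}\right) + 5 \frac{4777}{\left(-8294 + 19050\right) - 4682} = \left(\left(-23805\right) \frac{1}{77453} + 59314 \left(- \frac{1}{70529}\right)\right) + 5 \frac{4777}{10756 - 4682} = \left(- \frac{23805}{77453} - \frac{59314}{70529}\right) + 5 \cdot \frac{4777}{6074} = - \frac{6272990087}{5462682637} + 5 \cdot 4777 \cdot \frac{1}{6074} = - \frac{6272990087}{5462682637} + 5 \cdot \frac{4777}{6074} = - \frac{6272990087}{5462682637} + \frac{23885}{6074} = \frac{92374032996307}{33180334337138}$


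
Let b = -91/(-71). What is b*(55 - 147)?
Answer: -8372/71 ≈ -117.92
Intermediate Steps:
b = 91/71 (b = -91*(-1/71) = 91/71 ≈ 1.2817)
b*(55 - 147) = 91*(55 - 147)/71 = (91/71)*(-92) = -8372/71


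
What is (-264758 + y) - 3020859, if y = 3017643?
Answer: -267974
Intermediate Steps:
(-264758 + y) - 3020859 = (-264758 + 3017643) - 3020859 = 2752885 - 3020859 = -267974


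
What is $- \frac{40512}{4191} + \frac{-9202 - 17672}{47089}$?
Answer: $- \frac{673432834}{65783333} \approx -10.237$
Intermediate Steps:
$- \frac{40512}{4191} + \frac{-9202 - 17672}{47089} = \left(-40512\right) \frac{1}{4191} - \frac{26874}{47089} = - \frac{13504}{1397} - \frac{26874}{47089} = - \frac{673432834}{65783333}$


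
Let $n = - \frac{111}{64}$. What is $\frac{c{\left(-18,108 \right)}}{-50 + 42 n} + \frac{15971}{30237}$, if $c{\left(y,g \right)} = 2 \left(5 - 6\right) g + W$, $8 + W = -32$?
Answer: $\frac{310483505}{118861647} \approx 2.6121$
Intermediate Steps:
$W = -40$ ($W = -8 - 32 = -40$)
$n = - \frac{111}{64}$ ($n = \left(-111\right) \frac{1}{64} = - \frac{111}{64} \approx -1.7344$)
$c{\left(y,g \right)} = -40 - 2 g$ ($c{\left(y,g \right)} = 2 \left(5 - 6\right) g - 40 = 2 \left(-1\right) g - 40 = - 2 g - 40 = -40 - 2 g$)
$\frac{c{\left(-18,108 \right)}}{-50 + 42 n} + \frac{15971}{30237} = \frac{-40 - 216}{-50 + 42 \left(- \frac{111}{64}\right)} + \frac{15971}{30237} = \frac{-40 - 216}{-50 - \frac{2331}{32}} + 15971 \cdot \frac{1}{30237} = - \frac{256}{- \frac{3931}{32}} + \frac{15971}{30237} = \left(-256\right) \left(- \frac{32}{3931}\right) + \frac{15971}{30237} = \frac{8192}{3931} + \frac{15971}{30237} = \frac{310483505}{118861647}$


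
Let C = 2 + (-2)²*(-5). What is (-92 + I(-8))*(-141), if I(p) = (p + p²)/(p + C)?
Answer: 172584/13 ≈ 13276.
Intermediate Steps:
C = -18 (C = 2 + 4*(-5) = 2 - 20 = -18)
I(p) = (p + p²)/(-18 + p) (I(p) = (p + p²)/(p - 18) = (p + p²)/(-18 + p))
(-92 + I(-8))*(-141) = (-92 - 8*(1 - 8)/(-18 - 8))*(-141) = (-92 - 8*(-7)/(-26))*(-141) = (-92 - 8*(-1/26)*(-7))*(-141) = (-92 - 28/13)*(-141) = -1224/13*(-141) = 172584/13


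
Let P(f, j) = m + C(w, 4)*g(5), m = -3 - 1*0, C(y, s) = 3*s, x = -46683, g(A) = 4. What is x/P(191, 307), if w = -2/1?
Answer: -5187/5 ≈ -1037.4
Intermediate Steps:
w = -2 (w = -2*1 = -2)
m = -3 (m = -3 + 0 = -3)
P(f, j) = 45 (P(f, j) = -3 + (3*4)*4 = -3 + 12*4 = -3 + 48 = 45)
x/P(191, 307) = -46683/45 = -46683*1/45 = -5187/5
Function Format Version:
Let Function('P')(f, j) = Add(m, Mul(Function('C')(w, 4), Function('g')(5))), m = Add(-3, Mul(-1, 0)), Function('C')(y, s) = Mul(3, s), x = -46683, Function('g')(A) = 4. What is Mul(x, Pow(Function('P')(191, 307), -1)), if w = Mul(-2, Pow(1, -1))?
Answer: Rational(-5187, 5) ≈ -1037.4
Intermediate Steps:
w = -2 (w = Mul(-2, 1) = -2)
m = -3 (m = Add(-3, 0) = -3)
Function('P')(f, j) = 45 (Function('P')(f, j) = Add(-3, Mul(Mul(3, 4), 4)) = Add(-3, Mul(12, 4)) = Add(-3, 48) = 45)
Mul(x, Pow(Function('P')(191, 307), -1)) = Mul(-46683, Pow(45, -1)) = Mul(-46683, Rational(1, 45)) = Rational(-5187, 5)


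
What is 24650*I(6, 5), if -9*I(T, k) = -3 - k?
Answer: 197200/9 ≈ 21911.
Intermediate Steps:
I(T, k) = 1/3 + k/9 (I(T, k) = -(-3 - k)/9 = 1/3 + k/9)
24650*I(6, 5) = 24650*(1/3 + (1/9)*5) = 24650*(1/3 + 5/9) = 24650*(8/9) = 197200/9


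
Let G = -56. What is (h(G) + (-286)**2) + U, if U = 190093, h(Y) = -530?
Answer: 271359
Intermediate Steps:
(h(G) + (-286)**2) + U = (-530 + (-286)**2) + 190093 = (-530 + 81796) + 190093 = 81266 + 190093 = 271359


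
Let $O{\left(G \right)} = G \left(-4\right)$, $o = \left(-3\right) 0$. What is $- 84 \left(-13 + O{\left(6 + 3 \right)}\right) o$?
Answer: $0$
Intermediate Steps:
$o = 0$
$O{\left(G \right)} = - 4 G$
$- 84 \left(-13 + O{\left(6 + 3 \right)}\right) o = - 84 \left(-13 - 4 \left(6 + 3\right)\right) 0 = - 84 \left(-13 - 36\right) 0 = - 84 \left(\left(-49\right) 0\right) = \left(-84\right) 0 = 0$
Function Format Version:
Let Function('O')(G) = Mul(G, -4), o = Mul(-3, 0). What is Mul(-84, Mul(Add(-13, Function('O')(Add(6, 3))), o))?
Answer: 0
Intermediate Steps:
o = 0
Function('O')(G) = Mul(-4, G)
Mul(-84, Mul(Add(-13, Function('O')(Add(6, 3))), o)) = Mul(-84, Mul(Add(-13, Mul(-4, Add(6, 3))), 0)) = Mul(-84, Mul(Add(-13, Mul(-4, 9)), 0)) = Mul(-84, Mul(Add(-13, -36), 0)) = Mul(-84, Mul(-49, 0)) = Mul(-84, 0) = 0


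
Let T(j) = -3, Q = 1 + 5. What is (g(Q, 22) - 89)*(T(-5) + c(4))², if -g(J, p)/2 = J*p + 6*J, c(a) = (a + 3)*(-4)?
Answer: -408425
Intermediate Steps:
Q = 6
c(a) = -12 - 4*a (c(a) = (3 + a)*(-4) = -12 - 4*a)
g(J, p) = -12*J - 2*J*p (g(J, p) = -2*(J*p + 6*J) = -2*(6*J + J*p) = -12*J - 2*J*p)
(g(Q, 22) - 89)*(T(-5) + c(4))² = (-2*6*(6 + 22) - 89)*(-3 + (-12 - 4*4))² = (-2*6*28 - 89)*(-3 + (-12 - 16))² = (-336 - 89)*(-3 - 28)² = -425*(-31)² = -425*961 = -408425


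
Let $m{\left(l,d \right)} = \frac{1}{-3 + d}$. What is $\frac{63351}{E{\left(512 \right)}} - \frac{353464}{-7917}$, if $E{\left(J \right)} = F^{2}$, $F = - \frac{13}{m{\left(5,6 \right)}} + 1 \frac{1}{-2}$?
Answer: $\frac{4212168292}{49409997} \approx 85.249$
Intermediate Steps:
$F = - \frac{79}{2}$ ($F = - \frac{13}{\frac{1}{-3 + 6}} + 1 \frac{1}{-2} = - \frac{13}{\frac{1}{3}} + 1 \left(- \frac{1}{2}\right) = - 13 \frac{1}{\frac{1}{3}} - \frac{1}{2} = \left(-13\right) 3 - \frac{1}{2} = -39 - \frac{1}{2} = - \frac{79}{2} \approx -39.5$)
$E{\left(J \right)} = \frac{6241}{4}$ ($E{\left(J \right)} = \left(- \frac{79}{2}\right)^{2} = \frac{6241}{4}$)
$\frac{63351}{E{\left(512 \right)}} - \frac{353464}{-7917} = \frac{63351}{\frac{6241}{4}} - \frac{353464}{-7917} = 63351 \cdot \frac{4}{6241} - - \frac{353464}{7917} = \frac{253404}{6241} + \frac{353464}{7917} = \frac{4212168292}{49409997}$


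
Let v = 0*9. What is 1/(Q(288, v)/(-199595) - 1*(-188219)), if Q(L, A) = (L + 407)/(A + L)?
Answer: 11496672/2163892107029 ≈ 5.3130e-6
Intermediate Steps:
v = 0
Q(L, A) = (407 + L)/(A + L)
1/(Q(288, v)/(-199595) - 1*(-188219)) = 1/(((407 + 288)/(0 + 288))/(-199595) - 1*(-188219)) = 1/((695/288)*(-1/199595) + 188219) = 1/(-139/11496672 + 188219) = 1/(2163892107029/11496672) = 11496672/2163892107029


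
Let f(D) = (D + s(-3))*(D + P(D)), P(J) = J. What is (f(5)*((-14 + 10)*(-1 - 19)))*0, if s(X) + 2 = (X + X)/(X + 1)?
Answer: 0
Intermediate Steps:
s(X) = -2 + 2*X/(1 + X) (s(X) = -2 + (X + X)/(X + 1) = -2 + (2*X)/(1 + X) = -2 + 2*X/(1 + X))
f(D) = 2*D*(1 + D) (f(D) = (D - 2/(1 - 3))*(D + D) = (D - 2/(-2))*(2*D) = (D - 2*(-½))*(2*D) = (D + 1)*(2*D) = (1 + D)*(2*D) = 2*D*(1 + D))
(f(5)*((-14 + 10)*(-1 - 19)))*0 = ((2*5*(1 + 5))*((-14 + 10)*(-1 - 19)))*0 = ((2*5*6)*(-4*(-20)))*0 = (60*80)*0 = 4800*0 = 0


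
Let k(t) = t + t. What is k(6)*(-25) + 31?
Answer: -269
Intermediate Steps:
k(t) = 2*t
k(6)*(-25) + 31 = (2*6)*(-25) + 31 = 12*(-25) + 31 = -300 + 31 = -269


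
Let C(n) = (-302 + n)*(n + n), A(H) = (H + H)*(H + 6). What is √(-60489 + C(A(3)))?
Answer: 3*I*√9697 ≈ 295.42*I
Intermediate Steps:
A(H) = 2*H*(6 + H) (A(H) = (2*H)*(6 + H) = 2*H*(6 + H))
C(n) = 2*n*(-302 + n) (C(n) = (-302 + n)*(2*n) = 2*n*(-302 + n))
√(-60489 + C(A(3))) = √(-60489 + 2*(2*3*(6 + 3))*(-302 + 2*3*(6 + 3))) = √(-60489 + 2*(2*3*9)*(-302 + 2*3*9)) = √(-60489 + 2*54*(-302 + 54)) = √(-60489 + 2*54*(-248)) = √(-60489 - 26784) = √(-87273) = 3*I*√9697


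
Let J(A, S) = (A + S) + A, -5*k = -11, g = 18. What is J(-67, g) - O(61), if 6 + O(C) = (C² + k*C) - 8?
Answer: -19786/5 ≈ -3957.2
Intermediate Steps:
k = 11/5 (k = -⅕*(-11) = 11/5 ≈ 2.2000)
J(A, S) = S + 2*A
O(C) = -14 + C² + 11*C/5 (O(C) = -6 + ((C² + 11*C/5) - 8) = -6 + (-8 + C² + 11*C/5) = -14 + C² + 11*C/5)
J(-67, g) - O(61) = (18 + 2*(-67)) - (-14 + 61² + (11/5)*61) = (18 - 134) - (-14 + 3721 + 671/5) = -116 - 1*19206/5 = -116 - 19206/5 = -19786/5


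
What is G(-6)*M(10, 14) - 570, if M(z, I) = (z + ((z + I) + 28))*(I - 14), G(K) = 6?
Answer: -570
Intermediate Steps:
M(z, I) = (-14 + I)*(28 + I + 2*z) (M(z, I) = (z + ((I + z) + 28))*(-14 + I) = (z + (28 + I + z))*(-14 + I) = (28 + I + 2*z)*(-14 + I) = (-14 + I)*(28 + I + 2*z))
G(-6)*M(10, 14) - 570 = 6*(-392 + 14**2 - 28*10 + 14*14 + 2*14*10) - 570 = 6*(-392 + 196 - 280 + 196 + 280) - 570 = 6*0 - 570 = 0 - 570 = -570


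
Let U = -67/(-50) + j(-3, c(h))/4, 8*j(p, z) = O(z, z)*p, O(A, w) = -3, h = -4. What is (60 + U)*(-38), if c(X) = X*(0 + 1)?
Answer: -936643/400 ≈ -2341.6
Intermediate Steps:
c(X) = X (c(X) = X*1 = X)
j(p, z) = -3*p/8 (j(p, z) = (-3*p)/8 = -3*p/8)
U = 1297/800 (U = -67/(-50) - 3/8*(-3)/4 = -67*(-1/50) + (9/8)*(¼) = 67/50 + 9/32 = 1297/800 ≈ 1.6213)
(60 + U)*(-38) = (60 + 1297/800)*(-38) = (49297/800)*(-38) = -936643/400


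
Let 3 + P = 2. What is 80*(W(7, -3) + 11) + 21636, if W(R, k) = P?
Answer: 22436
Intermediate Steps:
P = -1 (P = -3 + 2 = -1)
W(R, k) = -1
80*(W(7, -3) + 11) + 21636 = 80*(-1 + 11) + 21636 = 80*10 + 21636 = 800 + 21636 = 22436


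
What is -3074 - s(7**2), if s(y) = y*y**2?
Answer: -120723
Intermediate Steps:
s(y) = y**3
-3074 - s(7**2) = -3074 - (7**2)**3 = -3074 - 1*49**3 = -3074 - 1*117649 = -3074 - 117649 = -120723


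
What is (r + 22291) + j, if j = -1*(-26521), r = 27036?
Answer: 75848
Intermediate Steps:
j = 26521
(r + 22291) + j = (27036 + 22291) + 26521 = 49327 + 26521 = 75848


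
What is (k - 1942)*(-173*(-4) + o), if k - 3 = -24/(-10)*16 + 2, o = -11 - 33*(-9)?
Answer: -9284154/5 ≈ -1.8568e+6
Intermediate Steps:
o = 286 (o = -11 + 297 = 286)
k = 217/5 (k = 3 + (-24/(-10)*16 + 2) = 3 + (-24*(-⅒)*16 + 2) = 3 + ((12/5)*16 + 2) = 3 + (192/5 + 2) = 3 + 202/5 = 217/5 ≈ 43.400)
(k - 1942)*(-173*(-4) + o) = (217/5 - 1942)*(-173*(-4) + 286) = -9493*(692 + 286)/5 = -9493/5*978 = -9284154/5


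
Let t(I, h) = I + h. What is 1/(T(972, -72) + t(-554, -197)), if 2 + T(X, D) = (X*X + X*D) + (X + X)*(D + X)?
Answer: 1/2623647 ≈ 3.8115e-7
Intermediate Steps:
T(X, D) = -2 + X² + D*X + 2*X*(D + X) (T(X, D) = -2 + ((X*X + X*D) + (X + X)*(D + X)) = -2 + ((X² + D*X) + (2*X)*(D + X)) = -2 + ((X² + D*X) + 2*X*(D + X)) = -2 + (X² + D*X + 2*X*(D + X)) = -2 + X² + D*X + 2*X*(D + X))
1/(T(972, -72) + t(-554, -197)) = 1/((-2 + 3*972² + 3*(-72)*972) + (-554 - 197)) = 1/((-2 + 3*944784 - 209952) - 751) = 1/((-2 + 2834352 - 209952) - 751) = 1/(2624398 - 751) = 1/2623647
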